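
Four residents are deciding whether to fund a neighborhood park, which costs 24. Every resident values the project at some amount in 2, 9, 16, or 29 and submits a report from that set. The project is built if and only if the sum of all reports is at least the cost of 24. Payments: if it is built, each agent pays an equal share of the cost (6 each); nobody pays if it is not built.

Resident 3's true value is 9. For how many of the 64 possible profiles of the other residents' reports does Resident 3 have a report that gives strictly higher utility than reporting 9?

4

Others report (2, 2, 2): truth gives 0; report 29 gives 3 > 0. Violating.
Others report (2, 2, 9): truth gives 0; report 16 gives 3 > 0. Violating.
Others report (2, 9, 2): truth gives 0; report 16 gives 3 > 0. Violating.
Others report (9, 2, 2): truth gives 0; report 16 gives 3 > 0. Violating.
Others report (2, 2, 16): truth gives 3; no alternative beats it.
Others report (2, 2, 29): truth gives 3; no alternative beats it.
(Checking all 64 profiles: 4 have a profitable deviation, 60 do not.)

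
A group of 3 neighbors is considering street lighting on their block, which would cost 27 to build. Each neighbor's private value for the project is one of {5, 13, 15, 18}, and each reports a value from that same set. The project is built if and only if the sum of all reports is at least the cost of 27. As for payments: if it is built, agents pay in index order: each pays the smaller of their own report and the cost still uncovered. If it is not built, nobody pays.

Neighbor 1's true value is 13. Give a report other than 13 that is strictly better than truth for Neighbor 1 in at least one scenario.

5

Suppose Neighbor 2 reports 5 and Neighbor 3 reports 18.
Report 13: project built, pays 13, utility 13 - 13 = 0.
Report 5: project built, pays 5, utility 13 - 5 = 8.
So reporting 5 beats truth here (8 > 0).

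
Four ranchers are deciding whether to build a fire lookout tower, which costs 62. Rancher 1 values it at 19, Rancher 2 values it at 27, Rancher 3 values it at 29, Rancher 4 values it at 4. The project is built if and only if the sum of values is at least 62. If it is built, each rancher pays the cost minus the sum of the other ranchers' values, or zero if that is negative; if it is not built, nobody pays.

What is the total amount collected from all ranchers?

24

Total value 79 ≥ cost 62, so it is built.
Rancher 1: others sum to 60; max(0, 62 - 60) = 2.
Rancher 2: others sum to 52; max(0, 62 - 52) = 10.
Rancher 3: others sum to 50; max(0, 62 - 50) = 12.
Rancher 4: others sum to 75; max(0, 62 - 75) = 0.
Total collected = 2 + 10 + 12 + 0 = 24.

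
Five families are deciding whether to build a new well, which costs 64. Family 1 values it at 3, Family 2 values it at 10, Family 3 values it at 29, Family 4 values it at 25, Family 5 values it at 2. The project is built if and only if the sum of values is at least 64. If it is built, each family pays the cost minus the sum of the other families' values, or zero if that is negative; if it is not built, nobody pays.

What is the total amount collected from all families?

49

Total value 69 ≥ cost 64, so it is built.
Family 1: others sum to 66; max(0, 64 - 66) = 0.
Family 2: others sum to 59; max(0, 64 - 59) = 5.
Family 3: others sum to 40; max(0, 64 - 40) = 24.
Family 4: others sum to 44; max(0, 64 - 44) = 20.
Family 5: others sum to 67; max(0, 64 - 67) = 0.
Total collected = 0 + 5 + 24 + 20 + 0 = 49.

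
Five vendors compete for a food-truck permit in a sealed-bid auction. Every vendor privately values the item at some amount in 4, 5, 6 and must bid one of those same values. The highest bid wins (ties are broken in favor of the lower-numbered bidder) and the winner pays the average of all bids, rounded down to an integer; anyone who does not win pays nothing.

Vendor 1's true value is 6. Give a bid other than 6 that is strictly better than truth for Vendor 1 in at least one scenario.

5

Suppose Vendor 2 bids 4, Vendor 3 bids 5, Vendor 4 bids 5 and Vendor 5 bids 5.
Bid 6: wins, pays 5, utility 6 - 5 = 1.
Bid 5: wins, pays 4, utility 6 - 4 = 2.
So bidding 5 beats truth here (2 > 1).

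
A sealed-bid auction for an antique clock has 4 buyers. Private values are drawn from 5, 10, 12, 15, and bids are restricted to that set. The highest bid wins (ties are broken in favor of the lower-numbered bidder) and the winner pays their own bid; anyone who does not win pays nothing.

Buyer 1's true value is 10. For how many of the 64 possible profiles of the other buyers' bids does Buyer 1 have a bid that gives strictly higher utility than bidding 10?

Others bid (5, 5, 5): truth gives 0; bid 5 gives 5 > 0. Violating.
Others bid (5, 5, 10): truth gives 0; no alternative beats it.
Others bid (5, 5, 12): truth gives 0; no alternative beats it.
(Checking all 64 profiles: 1 has a profitable deviation, 63 do not.)

1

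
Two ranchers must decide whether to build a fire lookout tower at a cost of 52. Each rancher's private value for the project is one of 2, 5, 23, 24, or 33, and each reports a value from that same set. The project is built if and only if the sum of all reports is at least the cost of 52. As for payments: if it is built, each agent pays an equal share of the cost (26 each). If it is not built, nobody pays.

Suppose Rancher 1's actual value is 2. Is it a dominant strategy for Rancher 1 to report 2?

Yes

Check each profile of the others' reports and compare truth against every alternative report.
Others report (2): truth gives 0, best alternative gives 0.
Others report (5): truth gives 0, best alternative gives 0.
Others report (23): truth gives 0, best alternative gives 0.
Others report (24): truth gives 0, best alternative gives 0.
Others report (33): truth gives 0, best alternative gives 0.
In every case the truthful report is at least as good as any alternative, so it is a dominant strategy.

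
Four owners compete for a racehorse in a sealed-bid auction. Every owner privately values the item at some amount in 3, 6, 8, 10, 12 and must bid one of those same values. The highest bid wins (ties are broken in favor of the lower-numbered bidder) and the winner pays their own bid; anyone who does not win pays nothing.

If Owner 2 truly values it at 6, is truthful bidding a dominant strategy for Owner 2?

Yes

Check each profile of the others' bids and compare truth against every alternative bid.
Others bid (3, 3, 3): truth gives 0, best alternative gives 0.
Others bid (3, 3, 6): truth gives 0, best alternative gives 0.
Others bid (3, 3, 8): truth gives 0, best alternative gives 0.
Others bid (3, 3, 10): truth gives 0, best alternative gives 0.
Others bid (3, 3, 12): truth gives 0, best alternative gives 0.
Others bid (3, 6, 3): truth gives 0, best alternative gives 0.
(Remaining 119 profiles checked similarly; truth is weakly best in each.)
In every case the truthful bid is at least as good as any alternative, so it is a dominant strategy.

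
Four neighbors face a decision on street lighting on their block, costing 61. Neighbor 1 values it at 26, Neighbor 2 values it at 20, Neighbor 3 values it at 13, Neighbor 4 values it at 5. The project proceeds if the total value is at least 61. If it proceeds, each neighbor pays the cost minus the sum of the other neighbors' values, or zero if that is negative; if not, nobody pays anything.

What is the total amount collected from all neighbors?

Total value 64 ≥ cost 61, so it is built.
Neighbor 1: others sum to 38; max(0, 61 - 38) = 23.
Neighbor 2: others sum to 44; max(0, 61 - 44) = 17.
Neighbor 3: others sum to 51; max(0, 61 - 51) = 10.
Neighbor 4: others sum to 59; max(0, 61 - 59) = 2.
Total collected = 23 + 17 + 10 + 2 = 52.

52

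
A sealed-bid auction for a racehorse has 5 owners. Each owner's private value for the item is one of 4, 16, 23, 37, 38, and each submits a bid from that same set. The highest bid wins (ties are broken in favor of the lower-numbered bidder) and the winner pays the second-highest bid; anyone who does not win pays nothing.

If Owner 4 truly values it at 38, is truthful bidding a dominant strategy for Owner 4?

Check each profile of the others' bids and compare truth against every alternative bid.
Others bid (4, 4, 37, 4): truth gives 1, best alternative gives 0.
Others bid (4, 4, 37, 16): truth gives 1, best alternative gives 0.
Others bid (4, 4, 37, 23): truth gives 1, best alternative gives 0.
Others bid (4, 4, 37, 37): truth gives 1, best alternative gives 0.
Others bid (4, 16, 37, 4): truth gives 1, best alternative gives 0.
Others bid (4, 16, 37, 16): truth gives 1, best alternative gives 0.
(Remaining 619 profiles checked similarly; truth is weakly best in each.)
In every case the truthful bid is at least as good as any alternative, so it is a dominant strategy.

Yes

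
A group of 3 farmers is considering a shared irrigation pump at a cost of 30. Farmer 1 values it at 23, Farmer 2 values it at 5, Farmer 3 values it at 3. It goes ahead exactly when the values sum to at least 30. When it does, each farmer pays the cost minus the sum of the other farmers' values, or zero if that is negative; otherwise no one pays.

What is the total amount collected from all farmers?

Total value 31 ≥ cost 30, so it is built.
Farmer 1: others sum to 8; max(0, 30 - 8) = 22.
Farmer 2: others sum to 26; max(0, 30 - 26) = 4.
Farmer 3: others sum to 28; max(0, 30 - 28) = 2.
Total collected = 22 + 4 + 2 = 28.

28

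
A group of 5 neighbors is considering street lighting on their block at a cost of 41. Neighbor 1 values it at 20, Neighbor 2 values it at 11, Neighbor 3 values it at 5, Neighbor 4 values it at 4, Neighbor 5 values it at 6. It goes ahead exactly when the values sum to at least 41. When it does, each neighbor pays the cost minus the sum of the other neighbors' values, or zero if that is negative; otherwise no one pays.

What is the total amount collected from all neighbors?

Total value 46 ≥ cost 41, so it is built.
Neighbor 1: others sum to 26; max(0, 41 - 26) = 15.
Neighbor 2: others sum to 35; max(0, 41 - 35) = 6.
Neighbor 3: others sum to 41; max(0, 41 - 41) = 0.
Neighbor 4: others sum to 42; max(0, 41 - 42) = 0.
Neighbor 5: others sum to 40; max(0, 41 - 40) = 1.
Total collected = 15 + 6 + 0 + 0 + 1 = 22.

22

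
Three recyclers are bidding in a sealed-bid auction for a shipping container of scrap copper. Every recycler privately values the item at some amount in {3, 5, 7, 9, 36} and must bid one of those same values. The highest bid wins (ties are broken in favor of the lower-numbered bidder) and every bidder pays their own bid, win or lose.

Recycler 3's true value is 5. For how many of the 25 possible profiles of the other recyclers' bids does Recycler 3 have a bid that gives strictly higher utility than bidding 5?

Others bid (3, 5): truth gives -5; bid 7 gives -2 > -5. Violating.
Others bid (3, 7): truth gives -5; bid 3 gives -3 > -5. Violating.
Others bid (3, 9): truth gives -5; bid 3 gives -3 > -5. Violating.
Others bid (3, 36): truth gives -5; bid 3 gives -3 > -5. Violating.
Others bid (3, 3): truth gives 0; no alternative beats it.
(Checking all 25 profiles: 24 have a profitable deviation, 1 does not.)

24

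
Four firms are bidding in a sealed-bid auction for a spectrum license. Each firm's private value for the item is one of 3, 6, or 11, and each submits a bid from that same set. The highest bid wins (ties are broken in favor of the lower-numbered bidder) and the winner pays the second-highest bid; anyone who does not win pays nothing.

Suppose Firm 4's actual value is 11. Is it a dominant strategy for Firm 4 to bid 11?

Check each profile of the others' bids and compare truth against every alternative bid.
Others bid (3, 3, 6): truth gives 5, best alternative gives 0.
Others bid (3, 6, 3): truth gives 5, best alternative gives 0.
Others bid (3, 6, 6): truth gives 5, best alternative gives 0.
Others bid (6, 3, 3): truth gives 5, best alternative gives 0.
Others bid (6, 3, 6): truth gives 5, best alternative gives 0.
Others bid (6, 6, 3): truth gives 5, best alternative gives 0.
(Remaining 21 profiles checked similarly; truth is weakly best in each.)
In every case the truthful bid is at least as good as any alternative, so it is a dominant strategy.

Yes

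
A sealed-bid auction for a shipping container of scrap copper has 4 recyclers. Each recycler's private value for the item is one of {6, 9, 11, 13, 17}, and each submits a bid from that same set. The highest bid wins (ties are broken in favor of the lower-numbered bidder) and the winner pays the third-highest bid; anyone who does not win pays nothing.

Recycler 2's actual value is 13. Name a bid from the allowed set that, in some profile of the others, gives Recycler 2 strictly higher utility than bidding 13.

Suppose Recycler 1 bids 6, Recycler 3 bids 6 and Recycler 4 bids 17.
Bid 13: loses, pays 0, utility 0.
Bid 17: wins, pays 6, utility 13 - 6 = 7.
So bidding 17 beats truth here (7 > 0).

17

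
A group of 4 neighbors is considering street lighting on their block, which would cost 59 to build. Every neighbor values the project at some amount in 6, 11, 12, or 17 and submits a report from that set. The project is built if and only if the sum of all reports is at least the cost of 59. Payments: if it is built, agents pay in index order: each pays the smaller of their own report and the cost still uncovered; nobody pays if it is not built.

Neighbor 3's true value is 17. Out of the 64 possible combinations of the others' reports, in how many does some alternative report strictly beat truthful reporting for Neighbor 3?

1

Others report (17, 17, 17): truth gives 0; report 11 gives 6 > 0. Violating.
Others report (6, 6, 6): truth gives 0; no alternative beats it.
Others report (6, 6, 11): truth gives 0; no alternative beats it.
(Checking all 64 profiles: 1 has a profitable deviation, 63 do not.)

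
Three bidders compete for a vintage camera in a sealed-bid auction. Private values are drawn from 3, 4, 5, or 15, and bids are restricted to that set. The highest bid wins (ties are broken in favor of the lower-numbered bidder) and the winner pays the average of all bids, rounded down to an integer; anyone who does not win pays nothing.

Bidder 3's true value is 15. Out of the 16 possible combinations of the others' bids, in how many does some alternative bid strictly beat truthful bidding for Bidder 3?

Others bid (3, 3): truth gives 8; bid 4 gives 12 > 8. Violating.
Others bid (3, 4): truth gives 8; bid 5 gives 11 > 8. Violating.
Others bid (4, 3): truth gives 8; bid 5 gives 11 > 8. Violating.
Others bid (4, 4): truth gives 8; bid 5 gives 11 > 8. Violating.
Others bid (3, 5): truth gives 8; no alternative beats it.
Others bid (3, 15): truth gives 0; no alternative beats it.
(Checking all 16 profiles: 4 have a profitable deviation, 12 do not.)

4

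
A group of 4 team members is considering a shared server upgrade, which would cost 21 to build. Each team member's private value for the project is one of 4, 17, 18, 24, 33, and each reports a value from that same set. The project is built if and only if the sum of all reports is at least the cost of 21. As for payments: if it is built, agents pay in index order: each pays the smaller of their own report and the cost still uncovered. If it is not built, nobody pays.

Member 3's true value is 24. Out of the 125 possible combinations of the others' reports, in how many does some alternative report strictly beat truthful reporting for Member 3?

Others report (4, 4, 17): truth gives 11; report 4 gives 20 > 11. Violating.
Others report (4, 4, 18): truth gives 11; report 4 gives 20 > 11. Violating.
Others report (4, 4, 24): truth gives 11; report 4 gives 20 > 11. Violating.
Others report (4, 4, 33): truth gives 11; report 4 gives 20 > 11. Violating.
Others report (4, 4, 4): truth gives 11; no alternative beats it.
Others report (4, 17, 4): truth gives 24; no alternative beats it.
(Checking all 125 profiles: 4 have a profitable deviation, 121 do not.)

4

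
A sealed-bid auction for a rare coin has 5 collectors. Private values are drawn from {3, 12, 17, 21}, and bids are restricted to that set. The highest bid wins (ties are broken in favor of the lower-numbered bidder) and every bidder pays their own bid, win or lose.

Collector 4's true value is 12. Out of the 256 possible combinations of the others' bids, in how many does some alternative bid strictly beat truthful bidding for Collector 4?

Others bid (3, 3, 3, 17): truth gives -12; bid 3 gives -3 > -12. Violating.
Others bid (3, 3, 3, 21): truth gives -12; bid 3 gives -3 > -12. Violating.
Others bid (3, 3, 12, 3): truth gives -12; bid 3 gives -3 > -12. Violating.
Others bid (3, 3, 12, 12): truth gives -12; bid 3 gives -3 > -12. Violating.
Others bid (3, 3, 3, 3): truth gives 0; no alternative beats it.
Others bid (3, 3, 3, 12): truth gives 0; no alternative beats it.
(Checking all 256 profiles: 254 have a profitable deviation, 2 do not.)

254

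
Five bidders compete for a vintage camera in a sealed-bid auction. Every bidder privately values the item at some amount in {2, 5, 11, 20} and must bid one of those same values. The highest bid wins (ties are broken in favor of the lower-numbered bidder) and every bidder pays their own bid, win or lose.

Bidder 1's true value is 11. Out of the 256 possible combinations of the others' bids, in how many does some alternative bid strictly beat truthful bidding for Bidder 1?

191

Others bid (2, 2, 2, 2): truth gives 0; bid 2 gives 9 > 0. Violating.
Others bid (2, 2, 2, 5): truth gives 0; bid 5 gives 6 > 0. Violating.
Others bid (2, 2, 2, 20): truth gives -11; bid 2 gives -2 > -11. Violating.
Others bid (2, 2, 5, 2): truth gives 0; bid 5 gives 6 > 0. Violating.
Others bid (2, 2, 2, 11): truth gives 0; no alternative beats it.
Others bid (2, 2, 5, 11): truth gives 0; no alternative beats it.
(Checking all 256 profiles: 191 have a profitable deviation, 65 do not.)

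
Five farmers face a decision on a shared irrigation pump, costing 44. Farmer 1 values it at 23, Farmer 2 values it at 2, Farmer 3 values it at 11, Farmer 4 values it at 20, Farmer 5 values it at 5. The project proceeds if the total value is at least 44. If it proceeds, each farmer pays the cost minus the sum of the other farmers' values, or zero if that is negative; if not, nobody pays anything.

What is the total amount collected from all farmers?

Total value 61 ≥ cost 44, so it is built.
Farmer 1: others sum to 38; max(0, 44 - 38) = 6.
Farmer 2: others sum to 59; max(0, 44 - 59) = 0.
Farmer 3: others sum to 50; max(0, 44 - 50) = 0.
Farmer 4: others sum to 41; max(0, 44 - 41) = 3.
Farmer 5: others sum to 56; max(0, 44 - 56) = 0.
Total collected = 6 + 0 + 0 + 3 + 0 = 9.

9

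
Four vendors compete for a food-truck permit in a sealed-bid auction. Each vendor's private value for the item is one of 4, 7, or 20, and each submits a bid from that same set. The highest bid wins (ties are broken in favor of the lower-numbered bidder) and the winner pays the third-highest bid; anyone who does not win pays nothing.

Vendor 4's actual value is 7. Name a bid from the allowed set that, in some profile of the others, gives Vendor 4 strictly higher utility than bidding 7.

Suppose Vendor 1 bids 4, Vendor 2 bids 4 and Vendor 3 bids 7.
Bid 7: loses, pays 0, utility 0.
Bid 20: wins, pays 4, utility 7 - 4 = 3.
So bidding 20 beats truth here (3 > 0).

20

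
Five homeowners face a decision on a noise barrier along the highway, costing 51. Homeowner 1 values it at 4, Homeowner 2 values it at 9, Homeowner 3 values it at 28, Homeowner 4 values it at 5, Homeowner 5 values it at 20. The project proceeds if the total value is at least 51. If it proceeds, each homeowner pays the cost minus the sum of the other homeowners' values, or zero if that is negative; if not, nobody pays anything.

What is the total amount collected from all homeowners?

Total value 66 ≥ cost 51, so it is built.
Homeowner 1: others sum to 62; max(0, 51 - 62) = 0.
Homeowner 2: others sum to 57; max(0, 51 - 57) = 0.
Homeowner 3: others sum to 38; max(0, 51 - 38) = 13.
Homeowner 4: others sum to 61; max(0, 51 - 61) = 0.
Homeowner 5: others sum to 46; max(0, 51 - 46) = 5.
Total collected = 0 + 0 + 13 + 0 + 5 = 18.

18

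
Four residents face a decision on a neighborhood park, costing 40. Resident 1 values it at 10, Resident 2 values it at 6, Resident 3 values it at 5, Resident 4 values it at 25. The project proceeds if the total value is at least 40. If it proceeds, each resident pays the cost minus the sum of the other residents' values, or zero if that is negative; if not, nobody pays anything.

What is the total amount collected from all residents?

23

Total value 46 ≥ cost 40, so it is built.
Resident 1: others sum to 36; max(0, 40 - 36) = 4.
Resident 2: others sum to 40; max(0, 40 - 40) = 0.
Resident 3: others sum to 41; max(0, 40 - 41) = 0.
Resident 4: others sum to 21; max(0, 40 - 21) = 19.
Total collected = 4 + 0 + 0 + 19 = 23.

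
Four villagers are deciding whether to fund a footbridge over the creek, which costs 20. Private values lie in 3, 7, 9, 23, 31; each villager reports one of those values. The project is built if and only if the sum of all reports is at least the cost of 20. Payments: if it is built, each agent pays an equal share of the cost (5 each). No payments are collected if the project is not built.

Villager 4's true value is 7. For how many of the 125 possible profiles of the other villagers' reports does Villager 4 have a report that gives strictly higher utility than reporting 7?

1

Others report (3, 3, 3): truth gives 0; report 23 gives 2 > 0. Violating.
Others report (3, 3, 7): truth gives 2; no alternative beats it.
Others report (3, 3, 9): truth gives 2; no alternative beats it.
(Checking all 125 profiles: 1 has a profitable deviation, 124 do not.)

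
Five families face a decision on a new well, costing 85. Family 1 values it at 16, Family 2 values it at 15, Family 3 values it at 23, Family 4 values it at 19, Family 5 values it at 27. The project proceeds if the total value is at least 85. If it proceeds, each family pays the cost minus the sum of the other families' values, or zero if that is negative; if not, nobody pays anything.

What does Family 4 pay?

Total value 100 ≥ cost 85, so the project is built.
The other families' values sum to 81.
Cost minus that sum is 85 - 81 = 4.

4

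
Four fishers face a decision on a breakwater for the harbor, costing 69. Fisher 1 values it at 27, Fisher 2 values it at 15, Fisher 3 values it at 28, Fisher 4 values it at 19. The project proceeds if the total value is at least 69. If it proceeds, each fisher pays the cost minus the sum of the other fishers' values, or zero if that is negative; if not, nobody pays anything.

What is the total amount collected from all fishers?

Total value 89 ≥ cost 69, so it is built.
Fisher 1: others sum to 62; max(0, 69 - 62) = 7.
Fisher 2: others sum to 74; max(0, 69 - 74) = 0.
Fisher 3: others sum to 61; max(0, 69 - 61) = 8.
Fisher 4: others sum to 70; max(0, 69 - 70) = 0.
Total collected = 7 + 0 + 8 + 0 = 15.

15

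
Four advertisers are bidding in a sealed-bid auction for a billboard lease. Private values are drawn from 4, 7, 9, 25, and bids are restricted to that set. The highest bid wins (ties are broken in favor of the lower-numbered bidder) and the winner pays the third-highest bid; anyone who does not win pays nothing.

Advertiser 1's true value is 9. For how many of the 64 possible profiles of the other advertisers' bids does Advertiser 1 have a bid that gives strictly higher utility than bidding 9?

12

Others bid (4, 4, 25): truth gives 0; bid 25 gives 5 > 0. Violating.
Others bid (4, 7, 25): truth gives 0; bid 25 gives 2 > 0. Violating.
Others bid (4, 25, 4): truth gives 0; bid 25 gives 5 > 0. Violating.
Others bid (4, 25, 7): truth gives 0; bid 25 gives 2 > 0. Violating.
Others bid (4, 4, 4): truth gives 5; no alternative beats it.
Others bid (4, 4, 7): truth gives 5; no alternative beats it.
(Checking all 64 profiles: 12 have a profitable deviation, 52 do not.)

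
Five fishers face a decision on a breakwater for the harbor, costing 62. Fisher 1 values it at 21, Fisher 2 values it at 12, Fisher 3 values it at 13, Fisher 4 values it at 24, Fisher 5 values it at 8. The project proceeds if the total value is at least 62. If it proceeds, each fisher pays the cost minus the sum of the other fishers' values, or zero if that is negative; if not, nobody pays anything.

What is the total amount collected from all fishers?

13

Total value 78 ≥ cost 62, so it is built.
Fisher 1: others sum to 57; max(0, 62 - 57) = 5.
Fisher 2: others sum to 66; max(0, 62 - 66) = 0.
Fisher 3: others sum to 65; max(0, 62 - 65) = 0.
Fisher 4: others sum to 54; max(0, 62 - 54) = 8.
Fisher 5: others sum to 70; max(0, 62 - 70) = 0.
Total collected = 5 + 0 + 0 + 8 + 0 = 13.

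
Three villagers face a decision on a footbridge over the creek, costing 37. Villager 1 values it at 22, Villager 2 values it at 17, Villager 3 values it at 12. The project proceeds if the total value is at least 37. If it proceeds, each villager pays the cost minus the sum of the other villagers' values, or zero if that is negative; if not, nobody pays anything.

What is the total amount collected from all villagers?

Total value 51 ≥ cost 37, so it is built.
Villager 1: others sum to 29; max(0, 37 - 29) = 8.
Villager 2: others sum to 34; max(0, 37 - 34) = 3.
Villager 3: others sum to 39; max(0, 37 - 39) = 0.
Total collected = 8 + 3 + 0 = 11.

11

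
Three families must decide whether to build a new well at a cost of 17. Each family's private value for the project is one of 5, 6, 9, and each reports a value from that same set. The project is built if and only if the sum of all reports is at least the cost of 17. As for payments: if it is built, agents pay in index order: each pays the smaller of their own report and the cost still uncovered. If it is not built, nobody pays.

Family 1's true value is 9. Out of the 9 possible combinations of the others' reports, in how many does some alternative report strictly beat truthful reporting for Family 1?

Others report (5, 6): truth gives 0; report 6 gives 3 > 0. Violating.
Others report (5, 9): truth gives 0; report 5 gives 4 > 0. Violating.
Others report (6, 5): truth gives 0; report 6 gives 3 > 0. Violating.
Others report (6, 6): truth gives 0; report 5 gives 4 > 0. Violating.
Others report (5, 5): truth gives 0; no alternative beats it.
(Checking all 9 profiles: 8 have a profitable deviation, 1 does not.)

8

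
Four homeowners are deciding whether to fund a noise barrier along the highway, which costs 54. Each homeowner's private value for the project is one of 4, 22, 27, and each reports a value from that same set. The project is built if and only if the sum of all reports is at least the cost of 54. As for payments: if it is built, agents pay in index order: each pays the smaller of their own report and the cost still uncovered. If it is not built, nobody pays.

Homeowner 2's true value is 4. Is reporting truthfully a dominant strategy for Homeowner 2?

Check each profile of the others' reports and compare truth against every alternative report.
Others report (4, 4, 27): truth gives 0, best alternative gives -18.
Others report (4, 22, 22): truth gives 0, best alternative gives -18.
Others report (4, 22, 27): truth gives 0, best alternative gives -18.
Others report (4, 27, 4): truth gives 0, best alternative gives -18.
Others report (4, 27, 22): truth gives 0, best alternative gives -18.
Others report (4, 27, 27): truth gives 0, best alternative gives -18.
(Remaining 21 profiles checked similarly; truth is weakly best in each.)
In every case the truthful report is at least as good as any alternative, so it is a dominant strategy.

Yes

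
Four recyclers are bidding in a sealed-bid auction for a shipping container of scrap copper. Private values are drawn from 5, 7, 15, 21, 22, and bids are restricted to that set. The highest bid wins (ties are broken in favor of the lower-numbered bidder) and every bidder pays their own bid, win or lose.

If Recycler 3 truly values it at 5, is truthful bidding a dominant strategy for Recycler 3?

Consider the case where Recycler 1 bids 5, Recycler 2 bids 5 and Recycler 4 bids 5.
Truthful bid 5: loses but pays 5, utility -5.
Bid 7 instead: wins, pays 7, utility 5 - 7 = -2.
Since -2 > -5, bidding 7 is strictly better here, so truthful bidding is not dominant.

No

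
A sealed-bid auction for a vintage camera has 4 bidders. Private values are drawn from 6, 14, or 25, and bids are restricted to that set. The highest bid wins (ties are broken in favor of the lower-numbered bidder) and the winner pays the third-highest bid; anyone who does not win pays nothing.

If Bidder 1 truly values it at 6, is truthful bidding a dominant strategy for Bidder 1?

Check each profile of the others' bids and compare truth against every alternative bid.
Others bid (6, 14, 14): truth gives 0, best alternative gives -8.
Others bid (14, 6, 14): truth gives 0, best alternative gives -8.
Others bid (14, 14, 6): truth gives 0, best alternative gives -8.
Others bid (14, 14, 14): truth gives 0, best alternative gives -8.
Others bid (6, 6, 6): truth gives 0, best alternative gives 0.
Others bid (6, 6, 14): truth gives 0, best alternative gives 0.
(Remaining 21 profiles checked similarly; truth is weakly best in each.)
In every case the truthful bid is at least as good as any alternative, so it is a dominant strategy.

Yes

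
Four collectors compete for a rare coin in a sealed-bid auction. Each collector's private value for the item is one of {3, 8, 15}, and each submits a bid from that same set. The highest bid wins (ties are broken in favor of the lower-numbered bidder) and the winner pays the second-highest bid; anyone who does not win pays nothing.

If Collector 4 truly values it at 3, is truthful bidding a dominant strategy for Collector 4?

Yes

Check each profile of the others' bids and compare truth against every alternative bid.
Others bid (3, 3, 3): truth gives 0, best alternative gives 0.
Others bid (3, 3, 8): truth gives 0, best alternative gives 0.
Others bid (3, 3, 15): truth gives 0, best alternative gives 0.
Others bid (3, 8, 3): truth gives 0, best alternative gives 0.
Others bid (3, 8, 8): truth gives 0, best alternative gives 0.
Others bid (3, 8, 15): truth gives 0, best alternative gives 0.
(Remaining 21 profiles checked similarly; truth is weakly best in each.)
In every case the truthful bid is at least as good as any alternative, so it is a dominant strategy.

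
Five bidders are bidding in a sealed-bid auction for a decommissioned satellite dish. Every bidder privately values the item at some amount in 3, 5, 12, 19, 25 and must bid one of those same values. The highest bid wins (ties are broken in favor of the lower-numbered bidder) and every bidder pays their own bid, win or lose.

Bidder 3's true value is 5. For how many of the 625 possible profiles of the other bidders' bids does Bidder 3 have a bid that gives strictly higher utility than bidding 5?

621

Others bid (3, 3, 3, 12): truth gives -5; bid 3 gives -3 > -5. Violating.
Others bid (3, 3, 3, 19): truth gives -5; bid 3 gives -3 > -5. Violating.
Others bid (3, 3, 3, 25): truth gives -5; bid 3 gives -3 > -5. Violating.
Others bid (3, 3, 5, 12): truth gives -5; bid 3 gives -3 > -5. Violating.
Others bid (3, 3, 3, 3): truth gives 0; no alternative beats it.
Others bid (3, 3, 3, 5): truth gives 0; no alternative beats it.
(Checking all 625 profiles: 621 have a profitable deviation, 4 do not.)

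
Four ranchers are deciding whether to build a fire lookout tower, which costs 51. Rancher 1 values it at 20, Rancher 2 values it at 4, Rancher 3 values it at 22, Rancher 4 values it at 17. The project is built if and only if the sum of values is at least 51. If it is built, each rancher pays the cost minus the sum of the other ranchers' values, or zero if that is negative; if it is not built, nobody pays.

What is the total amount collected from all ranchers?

23

Total value 63 ≥ cost 51, so it is built.
Rancher 1: others sum to 43; max(0, 51 - 43) = 8.
Rancher 2: others sum to 59; max(0, 51 - 59) = 0.
Rancher 3: others sum to 41; max(0, 51 - 41) = 10.
Rancher 4: others sum to 46; max(0, 51 - 46) = 5.
Total collected = 8 + 0 + 10 + 5 = 23.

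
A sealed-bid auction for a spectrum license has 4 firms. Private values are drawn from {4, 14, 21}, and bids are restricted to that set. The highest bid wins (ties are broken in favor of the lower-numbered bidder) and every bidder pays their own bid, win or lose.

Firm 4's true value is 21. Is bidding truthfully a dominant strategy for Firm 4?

No

Consider the case where Firm 1 bids 4, Firm 2 bids 4 and Firm 3 bids 4.
Truthful bid 21: wins, pays 21, utility 21 - 21 = 0.
Bid 14 instead: wins, pays 14, utility 21 - 14 = 7.
Since 7 > 0, bidding 14 is strictly better here, so truthful bidding is not dominant.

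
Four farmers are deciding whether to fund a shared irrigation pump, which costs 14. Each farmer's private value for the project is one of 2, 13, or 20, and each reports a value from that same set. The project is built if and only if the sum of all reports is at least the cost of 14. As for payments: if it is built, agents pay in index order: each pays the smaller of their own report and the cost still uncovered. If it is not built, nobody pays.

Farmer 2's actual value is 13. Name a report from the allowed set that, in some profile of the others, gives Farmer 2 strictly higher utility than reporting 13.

Suppose Farmer 1 reports 2, Farmer 3 reports 2 and Farmer 4 reports 13.
Report 13: project built, pays 12, utility 13 - 12 = 1.
Report 2: project built, pays 2, utility 13 - 2 = 11.
So reporting 2 beats truth here (11 > 1).

2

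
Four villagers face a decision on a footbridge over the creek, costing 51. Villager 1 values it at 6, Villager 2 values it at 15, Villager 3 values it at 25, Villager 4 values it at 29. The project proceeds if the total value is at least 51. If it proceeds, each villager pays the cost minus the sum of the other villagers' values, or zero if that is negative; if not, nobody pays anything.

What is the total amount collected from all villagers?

6

Total value 75 ≥ cost 51, so it is built.
Villager 1: others sum to 69; max(0, 51 - 69) = 0.
Villager 2: others sum to 60; max(0, 51 - 60) = 0.
Villager 3: others sum to 50; max(0, 51 - 50) = 1.
Villager 4: others sum to 46; max(0, 51 - 46) = 5.
Total collected = 0 + 0 + 1 + 5 = 6.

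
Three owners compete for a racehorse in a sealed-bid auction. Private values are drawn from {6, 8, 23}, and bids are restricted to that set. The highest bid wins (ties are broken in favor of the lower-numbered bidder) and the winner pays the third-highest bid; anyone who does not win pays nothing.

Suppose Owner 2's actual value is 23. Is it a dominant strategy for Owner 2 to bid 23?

Check each profile of the others' bids and compare truth against every alternative bid.
Others bid (6, 23): truth gives 17, best alternative gives 0.
Others bid (8, 6): truth gives 17, best alternative gives 0.
Others bid (8, 8): truth gives 15, best alternative gives 0.
Others bid (8, 23): truth gives 15, best alternative gives 0.
Others bid (6, 6): truth gives 17, best alternative gives 17.
Others bid (6, 8): truth gives 17, best alternative gives 17.
(Remaining 3 profiles checked similarly; truth is weakly best in each.)
In every case the truthful bid is at least as good as any alternative, so it is a dominant strategy.

Yes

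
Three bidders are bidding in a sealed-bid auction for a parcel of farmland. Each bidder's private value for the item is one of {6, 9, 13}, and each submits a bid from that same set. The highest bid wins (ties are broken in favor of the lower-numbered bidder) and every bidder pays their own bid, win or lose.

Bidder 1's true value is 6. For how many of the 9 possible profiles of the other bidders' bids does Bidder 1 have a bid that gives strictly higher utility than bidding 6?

Others bid (6, 9): truth gives -6; bid 9 gives -3 > -6. Violating.
Others bid (9, 6): truth gives -6; bid 9 gives -3 > -6. Violating.
Others bid (9, 9): truth gives -6; bid 9 gives -3 > -6. Violating.
Others bid (6, 6): truth gives 0; no alternative beats it.
Others bid (6, 13): truth gives -6; no alternative beats it.
(Checking all 9 profiles: 3 have a profitable deviation, 6 do not.)

3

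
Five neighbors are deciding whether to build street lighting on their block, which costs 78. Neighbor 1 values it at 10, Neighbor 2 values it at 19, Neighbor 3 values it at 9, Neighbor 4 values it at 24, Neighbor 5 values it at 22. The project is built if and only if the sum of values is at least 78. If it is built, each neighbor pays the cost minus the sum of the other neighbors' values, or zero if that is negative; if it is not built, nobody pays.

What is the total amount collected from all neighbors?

54

Total value 84 ≥ cost 78, so it is built.
Neighbor 1: others sum to 74; max(0, 78 - 74) = 4.
Neighbor 2: others sum to 65; max(0, 78 - 65) = 13.
Neighbor 3: others sum to 75; max(0, 78 - 75) = 3.
Neighbor 4: others sum to 60; max(0, 78 - 60) = 18.
Neighbor 5: others sum to 62; max(0, 78 - 62) = 16.
Total collected = 4 + 13 + 3 + 18 + 16 = 54.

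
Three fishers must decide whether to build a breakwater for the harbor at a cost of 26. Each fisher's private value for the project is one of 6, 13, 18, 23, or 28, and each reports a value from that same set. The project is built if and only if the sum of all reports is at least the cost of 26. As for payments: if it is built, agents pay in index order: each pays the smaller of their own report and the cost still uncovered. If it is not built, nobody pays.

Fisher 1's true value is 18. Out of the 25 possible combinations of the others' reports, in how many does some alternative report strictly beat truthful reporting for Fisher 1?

Others report (6, 13): truth gives 0; report 13 gives 5 > 0. Violating.
Others report (6, 18): truth gives 0; report 6 gives 12 > 0. Violating.
Others report (6, 23): truth gives 0; report 6 gives 12 > 0. Violating.
Others report (6, 28): truth gives 0; report 6 gives 12 > 0. Violating.
Others report (6, 6): truth gives 0; no alternative beats it.
(Checking all 25 profiles: 24 have a profitable deviation, 1 does not.)

24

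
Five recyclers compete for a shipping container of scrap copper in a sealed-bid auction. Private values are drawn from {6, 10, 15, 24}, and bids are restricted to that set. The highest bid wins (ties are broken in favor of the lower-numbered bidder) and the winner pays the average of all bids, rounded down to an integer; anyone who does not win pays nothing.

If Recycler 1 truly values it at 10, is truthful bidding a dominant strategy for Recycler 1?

Consider the case where Recycler 2 bids 6, Recycler 3 bids 6, Recycler 4 bids 6 and Recycler 5 bids 15.
Truthful bid 10: loses, pays 0, utility 0.
Bid 15 instead: wins, pays 9, utility 10 - 9 = 1.
Since 1 > 0, bidding 15 is strictly better here, so truthful bidding is not dominant.

No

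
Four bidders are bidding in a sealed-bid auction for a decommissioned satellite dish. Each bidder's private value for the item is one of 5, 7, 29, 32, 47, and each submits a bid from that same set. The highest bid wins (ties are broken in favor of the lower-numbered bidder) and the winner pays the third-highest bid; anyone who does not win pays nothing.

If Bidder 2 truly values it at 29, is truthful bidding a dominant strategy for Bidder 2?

Consider the case where Bidder 1 bids 5, Bidder 3 bids 5 and Bidder 4 bids 32.
Truthful bid 29: loses, pays 0, utility 0.
Bid 32 instead: wins, pays 5, utility 29 - 5 = 24.
Since 24 > 0, bidding 32 is strictly better here, so truthful bidding is not dominant.

No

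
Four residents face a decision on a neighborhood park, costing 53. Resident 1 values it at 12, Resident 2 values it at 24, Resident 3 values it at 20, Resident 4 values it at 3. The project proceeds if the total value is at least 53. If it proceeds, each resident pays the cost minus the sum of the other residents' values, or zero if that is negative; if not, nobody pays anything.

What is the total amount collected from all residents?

38

Total value 59 ≥ cost 53, so it is built.
Resident 1: others sum to 47; max(0, 53 - 47) = 6.
Resident 2: others sum to 35; max(0, 53 - 35) = 18.
Resident 3: others sum to 39; max(0, 53 - 39) = 14.
Resident 4: others sum to 56; max(0, 53 - 56) = 0.
Total collected = 6 + 18 + 14 + 0 = 38.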